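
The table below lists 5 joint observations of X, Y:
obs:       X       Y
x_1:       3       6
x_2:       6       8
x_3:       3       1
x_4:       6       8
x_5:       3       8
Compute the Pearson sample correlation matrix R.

Step 1 — column means:
  mean(X) = (3 + 6 + 3 + 6 + 3) / 5 = 21/5 = 4.2
  mean(Y) = (6 + 8 + 1 + 8 + 8) / 5 = 31/5 = 6.2

Step 2 — sample variances and covariances s[i,j] = (1/(n-1)) · Σ_k (x_{k,i} - mean_i) · (x_{k,j} - mean_j), with n-1 = 4:
  s[X,X] = ((-1.2)·(-1.2) + (1.8)·(1.8) + (-1.2)·(-1.2) + (1.8)·(1.8) + (-1.2)·(-1.2)) / 4 = 10.8/4 = 2.7
  s[X,Y] = ((-1.2)·(-0.2) + (1.8)·(1.8) + (-1.2)·(-5.2) + (1.8)·(1.8) + (-1.2)·(1.8)) / 4 = 10.8/4 = 2.7
  s[Y,Y] = ((-0.2)·(-0.2) + (1.8)·(1.8) + (-5.2)·(-5.2) + (1.8)·(1.8) + (1.8)·(1.8)) / 4 = 36.8/4 = 9.2
  Sample standard deviations s_i = √(s[i,i]):
  s(X) = √(2.7) = 1.6432
  s(Y) = √(9.2) = 3.0332

Step 3 — r_{ij} = s_{ij} / (s_i · s_j):
  r[X,X] = 1 (diagonal).
  r[X,Y] = 2.7 / (1.6432 · 3.0332) = 2.7 / 4.984 = 0.5417
  r[Y,Y] = 1 (diagonal).

R is symmetric with unit diagonal. Assembling:

R = [[1, 0.5417],
 [0.5417, 1]]


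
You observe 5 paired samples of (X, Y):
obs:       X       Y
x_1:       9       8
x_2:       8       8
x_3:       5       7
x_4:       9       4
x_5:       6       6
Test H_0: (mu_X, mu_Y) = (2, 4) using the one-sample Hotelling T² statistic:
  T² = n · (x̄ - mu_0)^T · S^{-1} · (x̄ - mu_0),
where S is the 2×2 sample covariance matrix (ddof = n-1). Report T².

Step 1 — sample mean vector:
  mean(X) = (9 + 8 + 5 + 9 + 6) / 5 = 37/5 = 7.4
  mean(Y) = (8 + 8 + 7 + 4 + 6) / 5 = 33/5 = 6.6
  x̄ = (7.4, 6.6),  deviation x̄ - mu_0 = (7.4, 6.6) - (2, 4) = (5.4, 2.6).

Step 2 — sample covariance matrix, S[i,j] = (1/(n-1)) · Σ_k (x_{k,i} - mean_i) · (x_{k,j} - mean_j), divisor n-1 = 4:
  S[X,X] = ((1.6)·(1.6) + (0.6)·(0.6) + (-2.4)·(-2.4) + (1.6)·(1.6) + (-1.4)·(-1.4)) / 4 = 13.2/4 = 3.3
  S[X,Y] = ((1.6)·(1.4) + (0.6)·(1.4) + (-2.4)·(0.4) + (1.6)·(-2.6) + (-1.4)·(-0.6)) / 4 = -1.2/4 = -0.3
  S[Y,Y] = ((1.4)·(1.4) + (1.4)·(1.4) + (0.4)·(0.4) + (-2.6)·(-2.6) + (-0.6)·(-0.6)) / 4 = 11.2/4 = 2.8
  S = [[3.3, -0.3],
 [-0.3, 2.8]].

Step 3 — invert S. det(S) = 3.3·2.8 - (-0.3)² = 9.15.
  S^{-1} = (1/det) · [[d, -b], [-b, a]] = [[0.306, 0.0328],
 [0.0328, 0.3607]].

Step 4 — quadratic form (x̄ - mu_0)^T · S^{-1} · (x̄ - mu_0):
  S^{-1} · (x̄ - mu_0) = (1.7377, 1.1148),
  (x̄ - mu_0)^T · [...] = (5.4)·(1.7377) + (2.6)·(1.1148) = 12.282.

Step 5 — scale by n: T² = 5 · 12.282 = 61.4098.

T² ≈ 61.4098


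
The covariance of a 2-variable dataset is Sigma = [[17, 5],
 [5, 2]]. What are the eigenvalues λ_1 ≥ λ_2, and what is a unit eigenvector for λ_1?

Step 1 — characteristic polynomial of 2×2 Sigma:
  det(Sigma - λI) = λ² - trace · λ + det = 0.
  trace = 17 + 2 = 19, det = 17·2 - (5)² = 9.
Step 2 — discriminant:
  Δ = trace² - 4·det = 361 - 36 = 325.
Step 3 — eigenvalues:
  λ = (trace ± √Δ)/2 = (19 ± 18.0278)/2,
  λ_1 = 18.5139,  λ_2 = 0.4861.

Step 4 — unit eigenvector for λ_1: solve (Sigma - λ_1 I)v = 0. First row:
  (17 - 18.5139)·v_x + (5)·v_y = 0, i.e. (-1.5139)·v_x + (5)·v_y = 0,
  so v ∝ (b, λ_1 - a) = (5, 1.5139) = u.
  ||u|| = √((5)² + (1.5139)²) = √(27.2918) ≈ 5.2242,
  v_1 = u/||u|| ≈ (0.9571, 0.2898) (||v_1|| = 1).

λ_1 = 18.5139,  λ_2 = 0.4861;  v_1 ≈ (0.9571, 0.2898)


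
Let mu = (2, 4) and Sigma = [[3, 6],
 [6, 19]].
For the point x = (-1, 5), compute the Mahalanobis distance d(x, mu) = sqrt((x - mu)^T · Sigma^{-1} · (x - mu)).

Step 1 — centre the observation: (x - mu) = (-3, 1).

Step 2 — invert Sigma. det(Sigma) = 3·19 - (6)² = 21.
  Sigma^{-1} = (1/det) · [[d, -b], [-b, a]] = [[0.9048, -0.2857],
 [-0.2857, 0.1429]].

Step 3 — form the quadratic (x - mu)^T · Sigma^{-1} · (x - mu):
  Sigma^{-1} · (x - mu) = (-3, 1).
  (x - mu)^T · [Sigma^{-1} · (x - mu)] = (-3)·(-3) + (1)·(1) = 10.

Step 4 — take square root: d = √(10) ≈ 3.1623.

d(x, mu) = √(10) ≈ 3.1623


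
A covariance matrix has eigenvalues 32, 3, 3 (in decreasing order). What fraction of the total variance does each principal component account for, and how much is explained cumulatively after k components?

Step 1 — total variance = trace(Sigma) = Σ λ_i = 32 + 3 + 3 = 38.

Step 2 — fraction explained by component i = λ_i / Σ λ:
  PC1: 32/38 = 0.8421
  PC2: 3/38 = 0.0789
  PC3: 3/38 = 0.0789

Step 3 — cumulative fraction after k components = (λ_1 + ... + λ_k) / Σ λ:
  k = 1: 32/38 = 0.8421
  k = 2: (32 + 3)/38 = 35/38 = 0.9211
  k = 3: (32 + 3 + 3)/38 = 38/38 = 1

Summary (fraction, with percent):

explained: PC1 0.8421 (84.21%), PC2 0.0789 (7.89%), PC3 0.0789 (7.89%);  cumulative: 0.8421, 0.9211, 1


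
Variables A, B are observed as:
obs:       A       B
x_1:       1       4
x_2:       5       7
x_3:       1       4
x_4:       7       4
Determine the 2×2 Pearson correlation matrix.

Step 1 — column means:
  mean(A) = (1 + 5 + 1 + 7) / 4 = 14/4 = 3.5
  mean(B) = (4 + 7 + 4 + 4) / 4 = 19/4 = 4.75

Step 2 — sample variances and covariances s[i,j] = (1/(n-1)) · Σ_k (x_{k,i} - mean_i) · (x_{k,j} - mean_j), with n-1 = 3:
  s[A,A] = ((-2.5)·(-2.5) + (1.5)·(1.5) + (-2.5)·(-2.5) + (3.5)·(3.5)) / 3 = 27/3 = 9
  s[A,B] = ((-2.5)·(-0.75) + (1.5)·(2.25) + (-2.5)·(-0.75) + (3.5)·(-0.75)) / 3 = 4.5/3 = 1.5
  s[B,B] = ((-0.75)·(-0.75) + (2.25)·(2.25) + (-0.75)·(-0.75) + (-0.75)·(-0.75)) / 3 = 6.75/3 = 2.25
  Sample standard deviations s_i = √(s[i,i]):
  s(A) = √(9) = 3
  s(B) = √(2.25) = 1.5

Step 3 — r_{ij} = s_{ij} / (s_i · s_j):
  r[A,A] = 1 (diagonal).
  r[A,B] = 1.5 / (3 · 1.5) = 1.5 / 4.5 = 0.3333
  r[B,B] = 1 (diagonal).

R is symmetric with unit diagonal. Assembling:

R = [[1, 0.3333],
 [0.3333, 1]]


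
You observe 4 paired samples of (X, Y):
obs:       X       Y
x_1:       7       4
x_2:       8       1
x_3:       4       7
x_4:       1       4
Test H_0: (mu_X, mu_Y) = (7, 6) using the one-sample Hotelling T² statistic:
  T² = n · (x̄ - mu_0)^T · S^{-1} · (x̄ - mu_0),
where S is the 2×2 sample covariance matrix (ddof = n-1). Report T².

Step 1 — sample mean vector:
  mean(X) = (7 + 8 + 4 + 1) / 4 = 20/4 = 5
  mean(Y) = (4 + 1 + 7 + 4) / 4 = 16/4 = 4
  x̄ = (5, 4),  deviation x̄ - mu_0 = (5, 4) - (7, 6) = (-2, -2).

Step 2 — sample covariance matrix, S[i,j] = (1/(n-1)) · Σ_k (x_{k,i} - mean_i) · (x_{k,j} - mean_j), divisor n-1 = 3:
  S[X,X] = ((2)·(2) + (3)·(3) + (-1)·(-1) + (-4)·(-4)) / 3 = 30/3 = 10
  S[X,Y] = ((2)·(0) + (3)·(-3) + (-1)·(3) + (-4)·(0)) / 3 = -12/3 = -4
  S[Y,Y] = ((0)·(0) + (-3)·(-3) + (3)·(3) + (0)·(0)) / 3 = 18/3 = 6
  S = [[10, -4],
 [-4, 6]].

Step 3 — invert S. det(S) = 10·6 - (-4)² = 44.
  S^{-1} = (1/det) · [[d, -b], [-b, a]] = [[0.1364, 0.0909],
 [0.0909, 0.2273]].

Step 4 — quadratic form (x̄ - mu_0)^T · S^{-1} · (x̄ - mu_0):
  S^{-1} · (x̄ - mu_0) = (-0.4545, -0.6364),
  (x̄ - mu_0)^T · [...] = (-2)·(-0.4545) + (-2)·(-0.6364) = 2.1818.

Step 5 — scale by n: T² = 4 · 2.1818 = 8.7273.

T² ≈ 8.7273


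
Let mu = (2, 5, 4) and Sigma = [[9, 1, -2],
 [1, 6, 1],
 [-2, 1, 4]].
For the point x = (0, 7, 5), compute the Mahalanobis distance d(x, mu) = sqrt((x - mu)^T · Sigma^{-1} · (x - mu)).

Step 1 — centre the observation: (x - mu) = (-2, 2, 1).

Step 2 — invert Sigma (cofactor / det for 3×3, or solve directly):
  Sigma^{-1} = [[0.1314, -0.0343, 0.0743],
 [-0.0343, 0.1829, -0.0629],
 [0.0743, -0.0629, 0.3029]].

Step 3 — form the quadratic (x - mu)^T · Sigma^{-1} · (x - mu):
  Sigma^{-1} · (x - mu) = (-0.2571, 0.3714, 0.0286).
  (x - mu)^T · [Sigma^{-1} · (x - mu)] = (-2)·(-0.2571) + (2)·(0.3714) + (1)·(0.0286) = 1.2857.

Step 4 — take square root: d = √(1.2857) ≈ 1.1339.

d(x, mu) = √(1.2857) ≈ 1.1339


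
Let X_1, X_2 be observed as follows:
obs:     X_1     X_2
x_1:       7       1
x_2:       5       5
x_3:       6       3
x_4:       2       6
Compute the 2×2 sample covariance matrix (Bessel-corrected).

Step 1 — column means:
  mean(X_1) = (7 + 5 + 6 + 2) / 4 = 20/4 = 5
  mean(X_2) = (1 + 5 + 3 + 6) / 4 = 15/4 = 3.75

Step 2 — sample covariance S[i,j] = (1/(n-1)) · Σ_k (x_{k,i} - mean_i) · (x_{k,j} - mean_j), with n-1 = 3.
  S[X_1,X_1] = ((2)·(2) + (0)·(0) + (1)·(1) + (-3)·(-3)) / 3 = 14/3 = 4.6667
  S[X_1,X_2] = ((2)·(-2.75) + (0)·(1.25) + (1)·(-0.75) + (-3)·(2.25)) / 3 = -13/3 = -4.3333
  S[X_2,X_2] = ((-2.75)·(-2.75) + (1.25)·(1.25) + (-0.75)·(-0.75) + (2.25)·(2.25)) / 3 = 14.75/3 = 4.9167

S is symmetric (S[j,i] = S[i,j]). Assembling:

S = [[4.6667, -4.3333],
 [-4.3333, 4.9167]]


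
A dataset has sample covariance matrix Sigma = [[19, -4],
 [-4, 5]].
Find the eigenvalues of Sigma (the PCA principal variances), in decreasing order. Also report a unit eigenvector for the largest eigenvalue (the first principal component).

Step 1 — characteristic polynomial of 2×2 Sigma:
  det(Sigma - λI) = λ² - trace · λ + det = 0.
  trace = 19 + 5 = 24, det = 19·5 - (-4)² = 79.
Step 2 — discriminant:
  Δ = trace² - 4·det = 576 - 316 = 260.
Step 3 — eigenvalues:
  λ = (trace ± √Δ)/2 = (24 ± 16.1245)/2,
  λ_1 = 20.0623,  λ_2 = 3.9377.

Step 4 — unit eigenvector for λ_1: solve (Sigma - λ_1 I)v = 0. First row:
  (19 - 20.0623)·v_x + (-4)·v_y = 0, i.e. (-1.0623)·v_x + (-4)·v_y = 0,
  so v ∝ (b, λ_1 - a) = (-4, 1.0623); multiply by -1 so the first entry is positive: u = (4, -1.0623).
  ||u|| = √((4)² + (-1.0623)²) = √(17.1284) ≈ 4.1386,
  v_1 = u/||u|| ≈ (0.9665, -0.2567) (||v_1|| = 1).

λ_1 = 20.0623,  λ_2 = 3.9377;  v_1 ≈ (0.9665, -0.2567)


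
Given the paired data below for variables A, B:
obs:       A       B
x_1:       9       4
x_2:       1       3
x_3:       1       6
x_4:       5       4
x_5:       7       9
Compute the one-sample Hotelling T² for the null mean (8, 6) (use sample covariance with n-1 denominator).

Step 1 — sample mean vector:
  mean(A) = (9 + 1 + 1 + 5 + 7) / 5 = 23/5 = 4.6
  mean(B) = (4 + 3 + 6 + 4 + 9) / 5 = 26/5 = 5.2
  x̄ = (4.6, 5.2),  deviation x̄ - mu_0 = (4.6, 5.2) - (8, 6) = (-3.4, -0.8).

Step 2 — sample covariance matrix, S[i,j] = (1/(n-1)) · Σ_k (x_{k,i} - mean_i) · (x_{k,j} - mean_j), divisor n-1 = 4:
  S[A,A] = ((4.4)·(4.4) + (-3.6)·(-3.6) + (-3.6)·(-3.6) + (0.4)·(0.4) + (2.4)·(2.4)) / 4 = 51.2/4 = 12.8
  S[A,B] = ((4.4)·(-1.2) + (-3.6)·(-2.2) + (-3.6)·(0.8) + (0.4)·(-1.2) + (2.4)·(3.8)) / 4 = 8.4/4 = 2.1
  S[B,B] = ((-1.2)·(-1.2) + (-2.2)·(-2.2) + (0.8)·(0.8) + (-1.2)·(-1.2) + (3.8)·(3.8)) / 4 = 22.8/4 = 5.7
  S = [[12.8, 2.1],
 [2.1, 5.7]].

Step 3 — invert S. det(S) = 12.8·5.7 - (2.1)² = 68.55.
  S^{-1} = (1/det) · [[d, -b], [-b, a]] = [[0.0832, -0.0306],
 [-0.0306, 0.1867]].

Step 4 — quadratic form (x̄ - mu_0)^T · S^{-1} · (x̄ - mu_0):
  S^{-1} · (x̄ - mu_0) = (-0.2582, -0.0452),
  (x̄ - mu_0)^T · [...] = (-3.4)·(-0.2582) + (-0.8)·(-0.0452) = 0.9141.

Step 5 — scale by n: T² = 5 · 0.9141 = 4.5704.

T² ≈ 4.5704


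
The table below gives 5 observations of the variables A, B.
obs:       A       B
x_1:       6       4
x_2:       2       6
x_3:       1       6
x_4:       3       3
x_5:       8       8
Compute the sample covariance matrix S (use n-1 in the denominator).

Step 1 — column means:
  mean(A) = (6 + 2 + 1 + 3 + 8) / 5 = 20/5 = 4
  mean(B) = (4 + 6 + 6 + 3 + 8) / 5 = 27/5 = 5.4

Step 2 — sample covariance S[i,j] = (1/(n-1)) · Σ_k (x_{k,i} - mean_i) · (x_{k,j} - mean_j), with n-1 = 4.
  S[A,A] = ((2)·(2) + (-2)·(-2) + (-3)·(-3) + (-1)·(-1) + (4)·(4)) / 4 = 34/4 = 8.5
  S[A,B] = ((2)·(-1.4) + (-2)·(0.6) + (-3)·(0.6) + (-1)·(-2.4) + (4)·(2.6)) / 4 = 7/4 = 1.75
  S[B,B] = ((-1.4)·(-1.4) + (0.6)·(0.6) + (0.6)·(0.6) + (-2.4)·(-2.4) + (2.6)·(2.6)) / 4 = 15.2/4 = 3.8

S is symmetric (S[j,i] = S[i,j]). Assembling:

S = [[8.5, 1.75],
 [1.75, 3.8]]


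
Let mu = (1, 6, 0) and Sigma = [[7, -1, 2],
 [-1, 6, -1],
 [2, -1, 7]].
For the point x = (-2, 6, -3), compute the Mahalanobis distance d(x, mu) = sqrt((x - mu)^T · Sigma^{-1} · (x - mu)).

Step 1 — centre the observation: (x - mu) = (-3, 0, -3).

Step 2 — invert Sigma (cofactor / det for 3×3, or solve directly):
  Sigma^{-1} = [[0.1577, 0.0192, -0.0423],
 [0.0192, 0.1731, 0.0192],
 [-0.0423, 0.0192, 0.1577]].

Step 3 — form the quadratic (x - mu)^T · Sigma^{-1} · (x - mu):
  Sigma^{-1} · (x - mu) = (-0.3462, -0.1154, -0.3462).
  (x - mu)^T · [Sigma^{-1} · (x - mu)] = (-3)·(-0.3462) + (0)·(-0.1154) + (-3)·(-0.3462) = 2.0769.

Step 4 — take square root: d = √(2.0769) ≈ 1.4412.

d(x, mu) = √(2.0769) ≈ 1.4412


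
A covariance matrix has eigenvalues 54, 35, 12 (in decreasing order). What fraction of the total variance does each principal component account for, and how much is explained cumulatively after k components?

Step 1 — total variance = trace(Sigma) = Σ λ_i = 54 + 35 + 12 = 101.

Step 2 — fraction explained by component i = λ_i / Σ λ:
  PC1: 54/101 = 0.5347
  PC2: 35/101 = 0.3465
  PC3: 12/101 = 0.1188

Step 3 — cumulative fraction after k components = (λ_1 + ... + λ_k) / Σ λ:
  k = 1: 54/101 = 0.5347
  k = 2: (54 + 35)/101 = 89/101 = 0.8812
  k = 3: (54 + 35 + 12)/101 = 101/101 = 1

Summary (fraction, with percent):

explained: PC1 0.5347 (53.47%), PC2 0.3465 (34.65%), PC3 0.1188 (11.88%);  cumulative: 0.5347, 0.8812, 1


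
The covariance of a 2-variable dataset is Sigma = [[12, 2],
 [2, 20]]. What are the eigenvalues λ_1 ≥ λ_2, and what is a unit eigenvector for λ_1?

Step 1 — characteristic polynomial of 2×2 Sigma:
  det(Sigma - λI) = λ² - trace · λ + det = 0.
  trace = 12 + 20 = 32, det = 12·20 - (2)² = 236.
Step 2 — discriminant:
  Δ = trace² - 4·det = 1024 - 944 = 80.
Step 3 — eigenvalues:
  λ = (trace ± √Δ)/2 = (32 ± 8.9443)/2,
  λ_1 = 20.4721,  λ_2 = 11.5279.

Step 4 — unit eigenvector for λ_1: solve (Sigma - λ_1 I)v = 0. First row:
  (12 - 20.4721)·v_x + (2)·v_y = 0, i.e. (-8.4721)·v_x + (2)·v_y = 0,
  so v ∝ (b, λ_1 - a) = (2, 8.4721) = u.
  ||u|| = √((2)² + (8.4721)²) = √(75.7771) ≈ 8.705,
  v_1 = u/||u|| ≈ (0.2298, 0.9732) (||v_1|| = 1).

λ_1 = 20.4721,  λ_2 = 11.5279;  v_1 ≈ (0.2298, 0.9732)


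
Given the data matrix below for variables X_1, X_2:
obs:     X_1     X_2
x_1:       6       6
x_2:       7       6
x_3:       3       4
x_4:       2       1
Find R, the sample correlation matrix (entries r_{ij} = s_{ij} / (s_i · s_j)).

Step 1 — column means:
  mean(X_1) = (6 + 7 + 3 + 2) / 4 = 18/4 = 4.5
  mean(X_2) = (6 + 6 + 4 + 1) / 4 = 17/4 = 4.25

Step 2 — sample variances and covariances s[i,j] = (1/(n-1)) · Σ_k (x_{k,i} - mean_i) · (x_{k,j} - mean_j), with n-1 = 3:
  s[X_1,X_1] = ((1.5)·(1.5) + (2.5)·(2.5) + (-1.5)·(-1.5) + (-2.5)·(-2.5)) / 3 = 17/3 = 5.6667
  s[X_1,X_2] = ((1.5)·(1.75) + (2.5)·(1.75) + (-1.5)·(-0.25) + (-2.5)·(-3.25)) / 3 = 15.5/3 = 5.1667
  s[X_2,X_2] = ((1.75)·(1.75) + (1.75)·(1.75) + (-0.25)·(-0.25) + (-3.25)·(-3.25)) / 3 = 16.75/3 = 5.5833
  Sample standard deviations s_i = √(s[i,i]):
  s(X_1) = √(5.6667) = 2.3805
  s(X_2) = √(5.5833) = 2.3629

Step 3 — r_{ij} = s_{ij} / (s_i · s_j):
  r[X_1,X_1] = 1 (diagonal).
  r[X_1,X_2] = 5.1667 / (2.3805 · 2.3629) = 5.1667 / 5.6248 = 0.9185
  r[X_2,X_2] = 1 (diagonal).

R is symmetric with unit diagonal. Assembling:

R = [[1, 0.9185],
 [0.9185, 1]]


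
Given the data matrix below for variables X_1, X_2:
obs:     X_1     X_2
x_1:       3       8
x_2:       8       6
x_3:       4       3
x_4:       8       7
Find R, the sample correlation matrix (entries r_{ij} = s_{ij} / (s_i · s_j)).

Step 1 — column means:
  mean(X_1) = (3 + 8 + 4 + 8) / 4 = 23/4 = 5.75
  mean(X_2) = (8 + 6 + 3 + 7) / 4 = 24/4 = 6

Step 2 — sample variances and covariances s[i,j] = (1/(n-1)) · Σ_k (x_{k,i} - mean_i) · (x_{k,j} - mean_j), with n-1 = 3:
  s[X_1,X_1] = ((-2.75)·(-2.75) + (2.25)·(2.25) + (-1.75)·(-1.75) + (2.25)·(2.25)) / 3 = 20.75/3 = 6.9167
  s[X_1,X_2] = ((-2.75)·(2) + (2.25)·(0) + (-1.75)·(-3) + (2.25)·(1)) / 3 = 2/3 = 0.6667
  s[X_2,X_2] = ((2)·(2) + (0)·(0) + (-3)·(-3) + (1)·(1)) / 3 = 14/3 = 4.6667
  Sample standard deviations s_i = √(s[i,i]):
  s(X_1) = √(6.9167) = 2.63
  s(X_2) = √(4.6667) = 2.1602

Step 3 — r_{ij} = s_{ij} / (s_i · s_j):
  r[X_1,X_1] = 1 (diagonal).
  r[X_1,X_2] = 0.6667 / (2.63 · 2.1602) = 0.6667 / 5.6814 = 0.1173
  r[X_2,X_2] = 1 (diagonal).

R is symmetric with unit diagonal. Assembling:

R = [[1, 0.1173],
 [0.1173, 1]]


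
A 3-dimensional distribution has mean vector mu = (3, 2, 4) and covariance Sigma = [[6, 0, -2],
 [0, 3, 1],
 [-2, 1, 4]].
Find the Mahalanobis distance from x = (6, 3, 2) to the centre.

Step 1 — centre the observation: (x - mu) = (3, 1, -2).

Step 2 — invert Sigma (cofactor / det for 3×3, or solve directly):
  Sigma^{-1} = [[0.2037, -0.037, 0.1111],
 [-0.037, 0.3704, -0.1111],
 [0.1111, -0.1111, 0.3333]].

Step 3 — form the quadratic (x - mu)^T · Sigma^{-1} · (x - mu):
  Sigma^{-1} · (x - mu) = (0.3519, 0.4815, -0.4444).
  (x - mu)^T · [Sigma^{-1} · (x - mu)] = (3)·(0.3519) + (1)·(0.4815) + (-2)·(-0.4444) = 2.4259.

Step 4 — take square root: d = √(2.4259) ≈ 1.5575.

d(x, mu) = √(2.4259) ≈ 1.5575


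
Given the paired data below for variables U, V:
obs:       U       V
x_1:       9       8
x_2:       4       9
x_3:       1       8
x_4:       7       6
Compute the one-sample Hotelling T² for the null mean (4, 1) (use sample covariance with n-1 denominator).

Step 1 — sample mean vector:
  mean(U) = (9 + 4 + 1 + 7) / 4 = 21/4 = 5.25
  mean(V) = (8 + 9 + 8 + 6) / 4 = 31/4 = 7.75
  x̄ = (5.25, 7.75),  deviation x̄ - mu_0 = (5.25, 7.75) - (4, 1) = (1.25, 6.75).

Step 2 — sample covariance matrix, S[i,j] = (1/(n-1)) · Σ_k (x_{k,i} - mean_i) · (x_{k,j} - mean_j), divisor n-1 = 3:
  S[U,U] = ((3.75)·(3.75) + (-1.25)·(-1.25) + (-4.25)·(-4.25) + (1.75)·(1.75)) / 3 = 36.75/3 = 12.25
  S[U,V] = ((3.75)·(0.25) + (-1.25)·(1.25) + (-4.25)·(0.25) + (1.75)·(-1.75)) / 3 = -4.75/3 = -1.5833
  S[V,V] = ((0.25)·(0.25) + (1.25)·(1.25) + (0.25)·(0.25) + (-1.75)·(-1.75)) / 3 = 4.75/3 = 1.5833
  S = [[12.25, -1.5833],
 [-1.5833, 1.5833]].

Step 3 — invert S. det(S) = 12.25·1.5833 - (-1.5833)² = 16.8889.
  S^{-1} = (1/det) · [[d, -b], [-b, a]] = [[0.0937, 0.0937],
 [0.0937, 0.7253]].

Step 4 — quadratic form (x̄ - mu_0)^T · S^{-1} · (x̄ - mu_0):
  S^{-1} · (x̄ - mu_0) = (0.75, 5.0132),
  (x̄ - mu_0)^T · [...] = (1.25)·(0.75) + (6.75)·(5.0132) = 34.7763.

Step 5 — scale by n: T² = 4 · 34.7763 = 139.1053.

T² ≈ 139.1053


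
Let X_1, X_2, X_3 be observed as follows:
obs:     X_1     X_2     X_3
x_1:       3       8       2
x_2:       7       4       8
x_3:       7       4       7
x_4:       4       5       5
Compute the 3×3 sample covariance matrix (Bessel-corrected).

Step 1 — column means:
  mean(X_1) = (3 + 7 + 7 + 4) / 4 = 21/4 = 5.25
  mean(X_2) = (8 + 4 + 4 + 5) / 4 = 21/4 = 5.25
  mean(X_3) = (2 + 8 + 7 + 5) / 4 = 22/4 = 5.5

Step 2 — sample covariance S[i,j] = (1/(n-1)) · Σ_k (x_{k,i} - mean_i) · (x_{k,j} - mean_j), with n-1 = 3.
  S[X_1,X_1] = ((-2.25)·(-2.25) + (1.75)·(1.75) + (1.75)·(1.75) + (-1.25)·(-1.25)) / 3 = 12.75/3 = 4.25
  S[X_1,X_2] = ((-2.25)·(2.75) + (1.75)·(-1.25) + (1.75)·(-1.25) + (-1.25)·(-0.25)) / 3 = -10.25/3 = -3.4167
  S[X_1,X_3] = ((-2.25)·(-3.5) + (1.75)·(2.5) + (1.75)·(1.5) + (-1.25)·(-0.5)) / 3 = 15.5/3 = 5.1667
  S[X_2,X_2] = ((2.75)·(2.75) + (-1.25)·(-1.25) + (-1.25)·(-1.25) + (-0.25)·(-0.25)) / 3 = 10.75/3 = 3.5833
  S[X_2,X_3] = ((2.75)·(-3.5) + (-1.25)·(2.5) + (-1.25)·(1.5) + (-0.25)·(-0.5)) / 3 = -14.5/3 = -4.8333
  S[X_3,X_3] = ((-3.5)·(-3.5) + (2.5)·(2.5) + (1.5)·(1.5) + (-0.5)·(-0.5)) / 3 = 21/3 = 7

S is symmetric (S[j,i] = S[i,j]). Assembling:

S = [[4.25, -3.4167, 5.1667],
 [-3.4167, 3.5833, -4.8333],
 [5.1667, -4.8333, 7]]


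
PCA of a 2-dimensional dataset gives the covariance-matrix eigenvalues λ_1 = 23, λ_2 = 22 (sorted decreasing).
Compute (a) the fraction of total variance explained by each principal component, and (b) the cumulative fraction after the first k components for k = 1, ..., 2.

Step 1 — total variance = trace(Sigma) = Σ λ_i = 23 + 22 = 45.

Step 2 — fraction explained by component i = λ_i / Σ λ:
  PC1: 23/45 = 0.5111
  PC2: 22/45 = 0.4889

Step 3 — cumulative fraction after k components = (λ_1 + ... + λ_k) / Σ λ:
  k = 1: 23/45 = 0.5111
  k = 2: (23 + 22)/45 = 45/45 = 1

Summary (fraction, with percent):

explained: PC1 0.5111 (51.11%), PC2 0.4889 (48.89%);  cumulative: 0.5111, 1


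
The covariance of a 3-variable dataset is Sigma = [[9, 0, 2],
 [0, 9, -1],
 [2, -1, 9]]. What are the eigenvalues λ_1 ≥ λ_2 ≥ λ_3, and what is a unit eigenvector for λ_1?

Step 1 — characteristic polynomial p(λ) = det(λI - Sigma) = λ³ - tr·λ² + c_1·λ - det, where tr = trace, c_1 = sum of the principal 2×2 minors, det = det(Sigma):
  tr = 9 + 9 + 9 = 27,
  c_1 = (9·9 - (0)²) + (9·9 - (2)²) + (9·9 - (-1)²) = 81 + 77 + 80 = 238,
  det = 9·(9·9 - (-1)²) - (0)·((0)·9 - (-1)·(2)) + (2)·((0)·(-1) - 9·(2)) = 9·(80) - (0)·(2) + (2)·(-18) = 684.
  So p(λ) = λ³ - 27λ² + 238λ - 684.
Step 2 — look for an integer root (rational root theorem: any rational root is an integer divisor of 684). Testing λ = 9:
  p(9) = 729 - 2187 + 2142 - 684 = 0  ✓
  Dividing out (λ - 9): p(λ) = (λ - 9)(λ² - 18λ + 76).
Step 3 — remaining eigenvalues from the quadratic λ² - 18λ + 76 = 0:
  Δ = 18² - 4·76 = 324 - 304 = 20,  λ = (18 ± √20)/2 = (18 ± 4.4721)/2 ≈ 11.2361 or 6.7639.
  Sorted: λ_1 = 11.2361,  λ_2 = 9,  λ_3 = 6.7639  (check: sum = 27 = tr ✓).

Step 4 — unit eigenvector for λ_1 ≈ 11.2361: v spans the null space of (Sigma - λ_1 I), whose rows are
  r_1 = (-2.2361, 0, 2),  r_2 = (0, -2.2361, -1),  r_3 = (2, -1, -2.2361).
  v is orthogonal to every row, so take v ∝ r_1 × r_2 = ((0)·(-1) - (2)·(-2.2361), (2)·(0) - (-2.2361)·(-1), (-2.2361)·(-2.2361) - (0)·(0)) ≈ (4.4721, -2.2361, 5).
  Let u = (4.4721, -2.2361, 5).
  ||u|| = √((4.4721)² + (-2.2361)² + (5)²) = √(50) ≈ 7.0711,  v_1 = u/||u|| ≈ (0.6325, -0.3162, 0.7071) (||v_1|| = 1).

λ_1 = 11.2361,  λ_2 = 9,  λ_3 = 6.7639;  v_1 ≈ (0.6325, -0.3162, 0.7071)


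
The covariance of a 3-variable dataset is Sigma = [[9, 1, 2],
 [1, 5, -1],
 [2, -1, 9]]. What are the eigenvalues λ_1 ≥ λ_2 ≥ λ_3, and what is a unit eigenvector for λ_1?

Step 1 — characteristic polynomial p(λ) = det(λI - Sigma) = λ³ - tr·λ² + c_1·λ - det, where tr = trace, c_1 = sum of the principal 2×2 minors, det = det(Sigma):
  tr = 9 + 5 + 9 = 23,
  c_1 = (9·5 - (1)²) + (9·9 - (2)²) + (5·9 - (-1)²) = 44 + 77 + 44 = 165,
  det = 9·(5·9 - (-1)²) - (1)·((1)·9 - (-1)·(2)) + (2)·((1)·(-1) - 5·(2)) = 9·(44) - (1)·(11) + (2)·(-11) = 363.
  So p(λ) = λ³ - 23λ² + 165λ - 363.
Step 2 — look for an integer root (rational root theorem: any rational root is an integer divisor of 363). Testing λ = 11:
  p(11) = 1331 - 2783 + 1815 - 363 = 0  ✓
  Dividing out (λ - 11): p(λ) = (λ - 11)(λ² - 12λ + 33).
Step 3 — remaining eigenvalues from the quadratic λ² - 12λ + 33 = 0:
  Δ = 12² - 4·33 = 144 - 132 = 12,  λ = (12 ± √12)/2 = (12 ± 3.4641)/2 ≈ 7.7321 or 4.2679.
  Sorted: λ_1 = 11,  λ_2 = 7.7321,  λ_3 = 4.2679  (check: sum = 23 = tr ✓).

Step 4 — unit eigenvector for λ_1 = 11: v spans the null space of (Sigma - λ_1 I), whose rows are
  r_1 = (-2, 1, 2),  r_2 = (1, -6, -1),  r_3 = (2, -1, -2).
  v is orthogonal to every row, so take v ∝ r_1 × r_2 = ((1)·(-1) - (2)·(-6), (2)·(1) - (-2)·(-1), (-2)·(-6) - (1)·(1)) = (11, 0, 11).
  Rescale (divide by 11): u = (1, 0, 1).
  ||u|| = √((1)² + (0)² + (1)²) = √(2) ≈ 1.4142,  v_1 = u/||u|| ≈ (0.7071, 0, 0.7071) (||v_1|| = 1).

λ_1 = 11,  λ_2 = 7.7321,  λ_3 = 4.2679;  v_1 ≈ (0.7071, 0, 0.7071)


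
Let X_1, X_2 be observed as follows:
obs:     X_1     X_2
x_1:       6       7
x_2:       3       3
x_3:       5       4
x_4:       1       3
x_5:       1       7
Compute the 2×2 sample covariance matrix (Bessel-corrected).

Step 1 — column means:
  mean(X_1) = (6 + 3 + 5 + 1 + 1) / 5 = 16/5 = 3.2
  mean(X_2) = (7 + 3 + 4 + 3 + 7) / 5 = 24/5 = 4.8

Step 2 — sample covariance S[i,j] = (1/(n-1)) · Σ_k (x_{k,i} - mean_i) · (x_{k,j} - mean_j), with n-1 = 4.
  S[X_1,X_1] = ((2.8)·(2.8) + (-0.2)·(-0.2) + (1.8)·(1.8) + (-2.2)·(-2.2) + (-2.2)·(-2.2)) / 4 = 20.8/4 = 5.2
  S[X_1,X_2] = ((2.8)·(2.2) + (-0.2)·(-1.8) + (1.8)·(-0.8) + (-2.2)·(-1.8) + (-2.2)·(2.2)) / 4 = 4.2/4 = 1.05
  S[X_2,X_2] = ((2.2)·(2.2) + (-1.8)·(-1.8) + (-0.8)·(-0.8) + (-1.8)·(-1.8) + (2.2)·(2.2)) / 4 = 16.8/4 = 4.2

S is symmetric (S[j,i] = S[i,j]). Assembling:

S = [[5.2, 1.05],
 [1.05, 4.2]]


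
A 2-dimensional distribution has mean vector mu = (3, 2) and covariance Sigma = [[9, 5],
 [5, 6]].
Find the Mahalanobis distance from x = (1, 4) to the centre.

Step 1 — centre the observation: (x - mu) = (-2, 2).

Step 2 — invert Sigma. det(Sigma) = 9·6 - (5)² = 29.
  Sigma^{-1} = (1/det) · [[d, -b], [-b, a]] = [[0.2069, -0.1724],
 [-0.1724, 0.3103]].

Step 3 — form the quadratic (x - mu)^T · Sigma^{-1} · (x - mu):
  Sigma^{-1} · (x - mu) = (-0.7586, 0.9655).
  (x - mu)^T · [Sigma^{-1} · (x - mu)] = (-2)·(-0.7586) + (2)·(0.9655) = 3.4483.

Step 4 — take square root: d = √(3.4483) ≈ 1.857.

d(x, mu) = √(3.4483) ≈ 1.857


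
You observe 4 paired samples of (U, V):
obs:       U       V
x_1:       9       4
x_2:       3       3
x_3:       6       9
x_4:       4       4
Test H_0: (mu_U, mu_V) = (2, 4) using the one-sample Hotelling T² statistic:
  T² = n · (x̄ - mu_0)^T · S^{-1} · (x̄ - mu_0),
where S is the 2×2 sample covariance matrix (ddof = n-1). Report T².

Step 1 — sample mean vector:
  mean(U) = (9 + 3 + 6 + 4) / 4 = 22/4 = 5.5
  mean(V) = (4 + 3 + 9 + 4) / 4 = 20/4 = 5
  x̄ = (5.5, 5),  deviation x̄ - mu_0 = (5.5, 5) - (2, 4) = (3.5, 1).

Step 2 — sample covariance matrix, S[i,j] = (1/(n-1)) · Σ_k (x_{k,i} - mean_i) · (x_{k,j} - mean_j), divisor n-1 = 3:
  S[U,U] = ((3.5)·(3.5) + (-2.5)·(-2.5) + (0.5)·(0.5) + (-1.5)·(-1.5)) / 3 = 21/3 = 7
  S[U,V] = ((3.5)·(-1) + (-2.5)·(-2) + (0.5)·(4) + (-1.5)·(-1)) / 3 = 5/3 = 1.6667
  S[V,V] = ((-1)·(-1) + (-2)·(-2) + (4)·(4) + (-1)·(-1)) / 3 = 22/3 = 7.3333
  S = [[7, 1.6667],
 [1.6667, 7.3333]].

Step 3 — invert S. det(S) = 7·7.3333 - (1.6667)² = 48.5556.
  S^{-1} = (1/det) · [[d, -b], [-b, a]] = [[0.151, -0.0343],
 [-0.0343, 0.1442]].

Step 4 — quadratic form (x̄ - mu_0)^T · S^{-1} · (x̄ - mu_0):
  S^{-1} · (x̄ - mu_0) = (0.4943, 0.024),
  (x̄ - mu_0)^T · [...] = (3.5)·(0.4943) + (1)·(0.024) = 1.754.

Step 5 — scale by n: T² = 4 · 1.754 = 7.016.

T² ≈ 7.016


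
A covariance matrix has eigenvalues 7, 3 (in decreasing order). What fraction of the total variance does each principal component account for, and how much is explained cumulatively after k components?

Step 1 — total variance = trace(Sigma) = Σ λ_i = 7 + 3 = 10.

Step 2 — fraction explained by component i = λ_i / Σ λ:
  PC1: 7/10 = 0.7
  PC2: 3/10 = 0.3

Step 3 — cumulative fraction after k components = (λ_1 + ... + λ_k) / Σ λ:
  k = 1: 7/10 = 0.7
  k = 2: (7 + 3)/10 = 10/10 = 1

Summary (fraction, with percent):

explained: PC1 0.7 (70%), PC2 0.3 (30%);  cumulative: 0.7, 1


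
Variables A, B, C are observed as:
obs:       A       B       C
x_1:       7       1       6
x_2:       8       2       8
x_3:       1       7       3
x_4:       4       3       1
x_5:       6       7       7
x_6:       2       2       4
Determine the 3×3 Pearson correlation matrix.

Step 1 — column means:
  mean(A) = (7 + 8 + 1 + 4 + 6 + 2) / 6 = 28/6 = 4.6667
  mean(B) = (1 + 2 + 7 + 3 + 7 + 2) / 6 = 22/6 = 3.6667
  mean(C) = (6 + 8 + 3 + 1 + 7 + 4) / 6 = 29/6 = 4.8333

Step 2 — sample variances and covariances s[i,j] = (1/(n-1)) · Σ_k (x_{k,i} - mean_i) · (x_{k,j} - mean_j), with n-1 = 5:
  s[A,A] = ((2.3333)·(2.3333) + (3.3333)·(3.3333) + (-3.6667)·(-3.6667) + (-0.6667)·(-0.6667) + (1.3333)·(1.3333) + (-2.6667)·(-2.6667)) / 5 = 39.3333/5 = 7.8667
  s[A,B] = ((2.3333)·(-2.6667) + (3.3333)·(-1.6667) + (-3.6667)·(3.3333) + (-0.6667)·(-0.6667) + (1.3333)·(3.3333) + (-2.6667)·(-1.6667)) / 5 = -14.6667/5 = -2.9333
  s[A,C] = ((2.3333)·(1.1667) + (3.3333)·(3.1667) + (-3.6667)·(-1.8333) + (-0.6667)·(-3.8333) + (1.3333)·(2.1667) + (-2.6667)·(-0.8333)) / 5 = 27.6667/5 = 5.5333
  s[B,B] = ((-2.6667)·(-2.6667) + (-1.6667)·(-1.6667) + (3.3333)·(3.3333) + (-0.6667)·(-0.6667) + (3.3333)·(3.3333) + (-1.6667)·(-1.6667)) / 5 = 35.3333/5 = 7.0667
  s[B,C] = ((-2.6667)·(1.1667) + (-1.6667)·(3.1667) + (3.3333)·(-1.8333) + (-0.6667)·(-3.8333) + (3.3333)·(2.1667) + (-1.6667)·(-0.8333)) / 5 = -3.3333/5 = -0.6667
  s[C,C] = ((1.1667)·(1.1667) + (3.1667)·(3.1667) + (-1.8333)·(-1.8333) + (-3.8333)·(-3.8333) + (2.1667)·(2.1667) + (-0.8333)·(-0.8333)) / 5 = 34.8333/5 = 6.9667
  Sample standard deviations s_i = √(s[i,i]):
  s(A) = √(7.8667) = 2.8048
  s(B) = √(7.0667) = 2.6583
  s(C) = √(6.9667) = 2.6394

Step 3 — r_{ij} = s_{ij} / (s_i · s_j):
  r[A,A] = 1 (diagonal).
  r[A,B] = -2.9333 / (2.8048 · 2.6583) = -2.9333 / 7.4559 = -0.3934
  r[A,C] = 5.5333 / (2.8048 · 2.6394) = 5.5333 / 7.403 = 0.7474
  r[B,B] = 1 (diagonal).
  r[B,C] = -0.6667 / (2.6583 · 2.6394) = -0.6667 / 7.0165 = -0.095
  r[C,C] = 1 (diagonal).

R is symmetric with unit diagonal. Assembling:

R = [[1, -0.3934, 0.7474],
 [-0.3934, 1, -0.095],
 [0.7474, -0.095, 1]]


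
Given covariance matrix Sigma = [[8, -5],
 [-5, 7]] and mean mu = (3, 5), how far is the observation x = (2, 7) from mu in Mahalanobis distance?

Step 1 — centre the observation: (x - mu) = (-1, 2).

Step 2 — invert Sigma. det(Sigma) = 8·7 - (-5)² = 31.
  Sigma^{-1} = (1/det) · [[d, -b], [-b, a]] = [[0.2258, 0.1613],
 [0.1613, 0.2581]].

Step 3 — form the quadratic (x - mu)^T · Sigma^{-1} · (x - mu):
  Sigma^{-1} · (x - mu) = (0.0968, 0.3548).
  (x - mu)^T · [Sigma^{-1} · (x - mu)] = (-1)·(0.0968) + (2)·(0.3548) = 0.6129.

Step 4 — take square root: d = √(0.6129) ≈ 0.7829.

d(x, mu) = √(0.6129) ≈ 0.7829


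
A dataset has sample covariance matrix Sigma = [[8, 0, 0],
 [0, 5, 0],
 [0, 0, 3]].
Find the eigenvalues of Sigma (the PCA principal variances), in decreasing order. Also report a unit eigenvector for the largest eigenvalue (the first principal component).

Step 1 — characteristic polynomial p(λ) = det(λI - Sigma) = λ³ - tr·λ² + c_1·λ - det, where tr = trace, c_1 = sum of the principal 2×2 minors, det = det(Sigma):
  tr = 8 + 5 + 3 = 16,
  c_1 = (8·5 - (0)²) + (8·3 - (0)²) + (5·3 - (0)²) = 40 + 24 + 15 = 79,
  det = 8·(5·3 - (0)²) - (0)·((0)·3 - (0)·(0)) + (0)·((0)·(0) - 5·(0)) = 8·(15) - (0)·(0) + (0)·(0) = 120.
  So p(λ) = λ³ - 16λ² + 79λ - 120.
Step 2 — look for an integer root (rational root theorem: any rational root is an integer divisor of 120). Testing λ = 3:
  p(3) = 27 - 144 + 237 - 120 = 0  ✓
  Dividing out (λ - 3): p(λ) = (λ - 3)(λ² - 13λ + 40).
Step 3 — remaining eigenvalues from the quadratic λ² - 13λ + 40 = 0:
  Δ = 13² - 4·40 = 169 - 160 = 9,  λ = (13 ± √9)/2 = (13 ± 3)/2 = 8 or 5.
  Sorted: λ_1 = 8,  λ_2 = 5,  λ_3 = 3  (check: sum = 16 = tr ✓).

Step 4 — unit eigenvector for λ_1 = 8: v spans the null space of (Sigma - λ_1 I), whose rows are
  r_1 = (0, 0, 0),  r_2 = (0, -3, 0),  r_3 = (0, 0, -5).
  v is orthogonal to every row, so take v ∝ r_2 × r_3 = ((-3)·(-5) - (0)·(0), (0)·(0) - (0)·(-5), (0)·(0) - (-3)·(0)) = (15, 0, 0).
  Rescale (divide by 15): u = (1, 0, 0).
  ||u|| = √((1)² + (0)² + (0)²) = √(1) = 1,  v_1 = u/||u|| ≈ (1, 0, 0) (||v_1|| = 1).

λ_1 = 8,  λ_2 = 5,  λ_3 = 3;  v_1 ≈ (1, 0, 0)


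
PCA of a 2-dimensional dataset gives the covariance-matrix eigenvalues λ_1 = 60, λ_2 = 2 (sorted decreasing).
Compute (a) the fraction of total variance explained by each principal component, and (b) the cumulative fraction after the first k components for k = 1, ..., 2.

Step 1 — total variance = trace(Sigma) = Σ λ_i = 60 + 2 = 62.

Step 2 — fraction explained by component i = λ_i / Σ λ:
  PC1: 60/62 = 0.9677
  PC2: 2/62 = 0.0323

Step 3 — cumulative fraction after k components = (λ_1 + ... + λ_k) / Σ λ:
  k = 1: 60/62 = 0.9677
  k = 2: (60 + 2)/62 = 62/62 = 1

Summary (fraction, with percent):

explained: PC1 0.9677 (96.77%), PC2 0.0323 (3.23%);  cumulative: 0.9677, 1


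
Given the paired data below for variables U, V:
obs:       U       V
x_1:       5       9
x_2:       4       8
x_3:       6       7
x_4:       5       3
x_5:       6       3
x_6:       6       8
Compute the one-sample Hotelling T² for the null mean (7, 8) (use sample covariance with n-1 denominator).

Step 1 — sample mean vector:
  mean(U) = (5 + 4 + 6 + 5 + 6 + 6) / 6 = 32/6 = 5.3333
  mean(V) = (9 + 8 + 7 + 3 + 3 + 8) / 6 = 38/6 = 6.3333
  x̄ = (5.3333, 6.3333),  deviation x̄ - mu_0 = (5.3333, 6.3333) - (7, 8) = (-1.6667, -1.6667).

Step 2 — sample covariance matrix, S[i,j] = (1/(n-1)) · Σ_k (x_{k,i} - mean_i) · (x_{k,j} - mean_j), divisor n-1 = 5:
  S[U,U] = ((-0.3333)·(-0.3333) + (-1.3333)·(-1.3333) + (0.6667)·(0.6667) + (-0.3333)·(-0.3333) + (0.6667)·(0.6667) + (0.6667)·(0.6667)) / 5 = 3.3333/5 = 0.6667
  S[U,V] = ((-0.3333)·(2.6667) + (-1.3333)·(1.6667) + (0.6667)·(0.6667) + (-0.3333)·(-3.3333) + (0.6667)·(-3.3333) + (0.6667)·(1.6667)) / 5 = -2.6667/5 = -0.5333
  S[V,V] = ((2.6667)·(2.6667) + (1.6667)·(1.6667) + (0.6667)·(0.6667) + (-3.3333)·(-3.3333) + (-3.3333)·(-3.3333) + (1.6667)·(1.6667)) / 5 = 35.3333/5 = 7.0667
  S = [[0.6667, -0.5333],
 [-0.5333, 7.0667]].

Step 3 — invert S. det(S) = 0.6667·7.0667 - (-0.5333)² = 4.4267.
  S^{-1} = (1/det) · [[d, -b], [-b, a]] = [[1.5964, 0.1205],
 [0.1205, 0.1506]].

Step 4 — quadratic form (x̄ - mu_0)^T · S^{-1} · (x̄ - mu_0):
  S^{-1} · (x̄ - mu_0) = (-2.8614, -0.4518),
  (x̄ - mu_0)^T · [...] = (-1.6667)·(-2.8614) + (-1.6667)·(-0.4518) = 5.5221.

Step 5 — scale by n: T² = 6 · 5.5221 = 33.1325.

T² ≈ 33.1325


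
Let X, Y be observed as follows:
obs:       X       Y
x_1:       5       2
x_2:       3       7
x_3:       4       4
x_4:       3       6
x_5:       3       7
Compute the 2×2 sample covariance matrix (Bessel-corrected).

Step 1 — column means:
  mean(X) = (5 + 3 + 4 + 3 + 3) / 5 = 18/5 = 3.6
  mean(Y) = (2 + 7 + 4 + 6 + 7) / 5 = 26/5 = 5.2

Step 2 — sample covariance S[i,j] = (1/(n-1)) · Σ_k (x_{k,i} - mean_i) · (x_{k,j} - mean_j), with n-1 = 4.
  S[X,X] = ((1.4)·(1.4) + (-0.6)·(-0.6) + (0.4)·(0.4) + (-0.6)·(-0.6) + (-0.6)·(-0.6)) / 4 = 3.2/4 = 0.8
  S[X,Y] = ((1.4)·(-3.2) + (-0.6)·(1.8) + (0.4)·(-1.2) + (-0.6)·(0.8) + (-0.6)·(1.8)) / 4 = -7.6/4 = -1.9
  S[Y,Y] = ((-3.2)·(-3.2) + (1.8)·(1.8) + (-1.2)·(-1.2) + (0.8)·(0.8) + (1.8)·(1.8)) / 4 = 18.8/4 = 4.7

S is symmetric (S[j,i] = S[i,j]). Assembling:

S = [[0.8, -1.9],
 [-1.9, 4.7]]


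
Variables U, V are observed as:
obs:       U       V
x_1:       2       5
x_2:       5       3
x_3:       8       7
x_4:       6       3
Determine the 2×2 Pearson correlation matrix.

Step 1 — column means:
  mean(U) = (2 + 5 + 8 + 6) / 4 = 21/4 = 5.25
  mean(V) = (5 + 3 + 7 + 3) / 4 = 18/4 = 4.5

Step 2 — sample variances and covariances s[i,j] = (1/(n-1)) · Σ_k (x_{k,i} - mean_i) · (x_{k,j} - mean_j), with n-1 = 3:
  s[U,U] = ((-3.25)·(-3.25) + (-0.25)·(-0.25) + (2.75)·(2.75) + (0.75)·(0.75)) / 3 = 18.75/3 = 6.25
  s[U,V] = ((-3.25)·(0.5) + (-0.25)·(-1.5) + (2.75)·(2.5) + (0.75)·(-1.5)) / 3 = 4.5/3 = 1.5
  s[V,V] = ((0.5)·(0.5) + (-1.5)·(-1.5) + (2.5)·(2.5) + (-1.5)·(-1.5)) / 3 = 11/3 = 3.6667
  Sample standard deviations s_i = √(s[i,i]):
  s(U) = √(6.25) = 2.5
  s(V) = √(3.6667) = 1.9149

Step 3 — r_{ij} = s_{ij} / (s_i · s_j):
  r[U,U] = 1 (diagonal).
  r[U,V] = 1.5 / (2.5 · 1.9149) = 1.5 / 4.7871 = 0.3133
  r[V,V] = 1 (diagonal).

R is symmetric with unit diagonal. Assembling:

R = [[1, 0.3133],
 [0.3133, 1]]


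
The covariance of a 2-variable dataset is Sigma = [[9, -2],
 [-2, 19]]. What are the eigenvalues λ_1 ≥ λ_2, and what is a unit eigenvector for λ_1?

Step 1 — characteristic polynomial of 2×2 Sigma:
  det(Sigma - λI) = λ² - trace · λ + det = 0.
  trace = 9 + 19 = 28, det = 9·19 - (-2)² = 167.
Step 2 — discriminant:
  Δ = trace² - 4·det = 784 - 668 = 116.
Step 3 — eigenvalues:
  λ = (trace ± √Δ)/2 = (28 ± 10.7703)/2,
  λ_1 = 19.3852,  λ_2 = 8.6148.

Step 4 — unit eigenvector for λ_1: solve (Sigma - λ_1 I)v = 0. First row:
  (9 - 19.3852)·v_x + (-2)·v_y = 0, i.e. (-10.3852)·v_x + (-2)·v_y = 0,
  so v ∝ (b, λ_1 - a) = (-2, 10.3852); multiply by -1 so the first entry is positive: u = (2, -10.3852).
  ||u|| = √((2)² + (-10.3852)²) = √(111.8516) ≈ 10.576,
  v_1 = u/||u|| ≈ (0.1891, -0.982) (||v_1|| = 1).

λ_1 = 19.3852,  λ_2 = 8.6148;  v_1 ≈ (0.1891, -0.982)


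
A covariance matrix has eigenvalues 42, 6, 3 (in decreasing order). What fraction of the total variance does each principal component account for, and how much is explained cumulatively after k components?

Step 1 — total variance = trace(Sigma) = Σ λ_i = 42 + 6 + 3 = 51.

Step 2 — fraction explained by component i = λ_i / Σ λ:
  PC1: 42/51 = 0.8235
  PC2: 6/51 = 0.1176
  PC3: 3/51 = 0.0588

Step 3 — cumulative fraction after k components = (λ_1 + ... + λ_k) / Σ λ:
  k = 1: 42/51 = 0.8235
  k = 2: (42 + 6)/51 = 48/51 = 0.9412
  k = 3: (42 + 6 + 3)/51 = 51/51 = 1

Summary (fraction, with percent):

explained: PC1 0.8235 (82.35%), PC2 0.1176 (11.76%), PC3 0.0588 (5.88%);  cumulative: 0.8235, 0.9412, 1


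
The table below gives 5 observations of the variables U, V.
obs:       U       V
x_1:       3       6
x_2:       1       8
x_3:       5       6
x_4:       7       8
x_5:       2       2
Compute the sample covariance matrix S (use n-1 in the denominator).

Step 1 — column means:
  mean(U) = (3 + 1 + 5 + 7 + 2) / 5 = 18/5 = 3.6
  mean(V) = (6 + 8 + 6 + 8 + 2) / 5 = 30/5 = 6

Step 2 — sample covariance S[i,j] = (1/(n-1)) · Σ_k (x_{k,i} - mean_i) · (x_{k,j} - mean_j), with n-1 = 4.
  S[U,U] = ((-0.6)·(-0.6) + (-2.6)·(-2.6) + (1.4)·(1.4) + (3.4)·(3.4) + (-1.6)·(-1.6)) / 4 = 23.2/4 = 5.8
  S[U,V] = ((-0.6)·(0) + (-2.6)·(2) + (1.4)·(0) + (3.4)·(2) + (-1.6)·(-4)) / 4 = 8/4 = 2
  S[V,V] = ((0)·(0) + (2)·(2) + (0)·(0) + (2)·(2) + (-4)·(-4)) / 4 = 24/4 = 6

S is symmetric (S[j,i] = S[i,j]). Assembling:

S = [[5.8, 2],
 [2, 6]]


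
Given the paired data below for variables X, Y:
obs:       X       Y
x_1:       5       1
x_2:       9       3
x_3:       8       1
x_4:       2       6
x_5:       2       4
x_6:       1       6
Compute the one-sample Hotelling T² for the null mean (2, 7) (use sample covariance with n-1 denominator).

Step 1 — sample mean vector:
  mean(X) = (5 + 9 + 8 + 2 + 2 + 1) / 6 = 27/6 = 4.5
  mean(Y) = (1 + 3 + 1 + 6 + 4 + 6) / 6 = 21/6 = 3.5
  x̄ = (4.5, 3.5),  deviation x̄ - mu_0 = (4.5, 3.5) - (2, 7) = (2.5, -3.5).

Step 2 — sample covariance matrix, S[i,j] = (1/(n-1)) · Σ_k (x_{k,i} - mean_i) · (x_{k,j} - mean_j), divisor n-1 = 5:
  S[X,X] = ((0.5)·(0.5) + (4.5)·(4.5) + (3.5)·(3.5) + (-2.5)·(-2.5) + (-2.5)·(-2.5) + (-3.5)·(-3.5)) / 5 = 57.5/5 = 11.5
  S[X,Y] = ((0.5)·(-2.5) + (4.5)·(-0.5) + (3.5)·(-2.5) + (-2.5)·(2.5) + (-2.5)·(0.5) + (-3.5)·(2.5)) / 5 = -28.5/5 = -5.7
  S[Y,Y] = ((-2.5)·(-2.5) + (-0.5)·(-0.5) + (-2.5)·(-2.5) + (2.5)·(2.5) + (0.5)·(0.5) + (2.5)·(2.5)) / 5 = 25.5/5 = 5.1
  S = [[11.5, -5.7],
 [-5.7, 5.1]].

Step 3 — invert S. det(S) = 11.5·5.1 - (-5.7)² = 26.16.
  S^{-1} = (1/det) · [[d, -b], [-b, a]] = [[0.195, 0.2179],
 [0.2179, 0.4396]].

Step 4 — quadratic form (x̄ - mu_0)^T · S^{-1} · (x̄ - mu_0):
  S^{-1} · (x̄ - mu_0) = (-0.2752, -0.9939),
  (x̄ - mu_0)^T · [...] = (2.5)·(-0.2752) + (-3.5)·(-0.9939) = 2.7905.

Step 5 — scale by n: T² = 6 · 2.7905 = 16.7431.

T² ≈ 16.7431


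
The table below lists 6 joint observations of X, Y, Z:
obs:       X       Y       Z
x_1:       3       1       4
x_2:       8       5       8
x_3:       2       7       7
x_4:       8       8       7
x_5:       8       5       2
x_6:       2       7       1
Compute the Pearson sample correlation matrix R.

Step 1 — column means:
  mean(X) = (3 + 8 + 2 + 8 + 8 + 2) / 6 = 31/6 = 5.1667
  mean(Y) = (1 + 5 + 7 + 8 + 5 + 7) / 6 = 33/6 = 5.5
  mean(Z) = (4 + 8 + 7 + 7 + 2 + 1) / 6 = 29/6 = 4.8333

Step 2 — sample variances and covariances s[i,j] = (1/(n-1)) · Σ_k (x_{k,i} - mean_i) · (x_{k,j} - mean_j), with n-1 = 5:
  s[X,X] = ((-2.1667)·(-2.1667) + (2.8333)·(2.8333) + (-3.1667)·(-3.1667) + (2.8333)·(2.8333) + (2.8333)·(2.8333) + (-3.1667)·(-3.1667)) / 5 = 48.8333/5 = 9.7667
  s[X,Y] = ((-2.1667)·(-4.5) + (2.8333)·(-0.5) + (-3.1667)·(1.5) + (2.8333)·(2.5) + (2.8333)·(-0.5) + (-3.1667)·(1.5)) / 5 = 4.5/5 = 0.9
  s[X,Z] = ((-2.1667)·(-0.8333) + (2.8333)·(3.1667) + (-3.1667)·(2.1667) + (2.8333)·(2.1667) + (2.8333)·(-2.8333) + (-3.1667)·(-3.8333)) / 5 = 14.1667/5 = 2.8333
  s[Y,Y] = ((-4.5)·(-4.5) + (-0.5)·(-0.5) + (1.5)·(1.5) + (2.5)·(2.5) + (-0.5)·(-0.5) + (1.5)·(1.5)) / 5 = 31.5/5 = 6.3
  s[Y,Z] = ((-4.5)·(-0.8333) + (-0.5)·(3.1667) + (1.5)·(2.1667) + (2.5)·(2.1667) + (-0.5)·(-2.8333) + (1.5)·(-3.8333)) / 5 = 6.5/5 = 1.3
  s[Z,Z] = ((-0.8333)·(-0.8333) + (3.1667)·(3.1667) + (2.1667)·(2.1667) + (2.1667)·(2.1667) + (-2.8333)·(-2.8333) + (-3.8333)·(-3.8333)) / 5 = 42.8333/5 = 8.5667
  Sample standard deviations s_i = √(s[i,i]):
  s(X) = √(9.7667) = 3.1252
  s(Y) = √(6.3) = 2.51
  s(Z) = √(8.5667) = 2.9269

Step 3 — r_{ij} = s_{ij} / (s_i · s_j):
  r[X,X] = 1 (diagonal).
  r[X,Y] = 0.9 / (3.1252 · 2.51) = 0.9 / 7.8441 = 0.1147
  r[X,Z] = 2.8333 / (3.1252 · 2.9269) = 2.8333 / 9.147 = 0.3098
  r[Y,Y] = 1 (diagonal).
  r[Y,Z] = 1.3 / (2.51 · 2.9269) = 1.3 / 7.3464 = 0.177
  r[Z,Z] = 1 (diagonal).

R is symmetric with unit diagonal. Assembling:

R = [[1, 0.1147, 0.3098],
 [0.1147, 1, 0.177],
 [0.3098, 0.177, 1]]
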